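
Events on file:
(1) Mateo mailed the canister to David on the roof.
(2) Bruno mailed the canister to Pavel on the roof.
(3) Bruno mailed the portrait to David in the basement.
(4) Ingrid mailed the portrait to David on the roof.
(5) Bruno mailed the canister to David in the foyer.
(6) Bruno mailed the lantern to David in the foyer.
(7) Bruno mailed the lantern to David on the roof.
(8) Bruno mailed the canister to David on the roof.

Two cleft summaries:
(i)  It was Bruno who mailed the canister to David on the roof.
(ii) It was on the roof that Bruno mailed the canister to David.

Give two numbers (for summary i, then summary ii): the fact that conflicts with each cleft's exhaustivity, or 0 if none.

1, 5

Summary (i) focuses "Bruno" (the agent); background thing = the canister, recipient = David, setting = on the roof. Fact (1) matches that background with agent = Mateo — refutes (i).
Summary (ii) focuses "on the roof" (the setting); background agent = Bruno, thing = the canister, recipient = David. Fact (5) matches that background with setting = in the foyer — refutes (ii).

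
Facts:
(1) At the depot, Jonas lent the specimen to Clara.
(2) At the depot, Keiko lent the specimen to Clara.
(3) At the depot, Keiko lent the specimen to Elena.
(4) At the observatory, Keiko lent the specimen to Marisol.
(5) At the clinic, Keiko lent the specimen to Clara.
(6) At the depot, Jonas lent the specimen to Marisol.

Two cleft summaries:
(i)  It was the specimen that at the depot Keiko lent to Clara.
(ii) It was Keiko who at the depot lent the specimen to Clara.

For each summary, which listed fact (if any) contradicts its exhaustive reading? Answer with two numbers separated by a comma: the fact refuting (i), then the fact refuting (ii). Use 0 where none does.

(i): focus "the specimen". No fact shares same agent, recipient, setting (Keiko / Clara / at the depot) with a different thing. 0.
(ii): focus "Keiko". Looking for same thing, recipient, setting (the specimen / Clara / at the depot) with some other agent — fact (1) has Jonas there. Refuted.

0, 1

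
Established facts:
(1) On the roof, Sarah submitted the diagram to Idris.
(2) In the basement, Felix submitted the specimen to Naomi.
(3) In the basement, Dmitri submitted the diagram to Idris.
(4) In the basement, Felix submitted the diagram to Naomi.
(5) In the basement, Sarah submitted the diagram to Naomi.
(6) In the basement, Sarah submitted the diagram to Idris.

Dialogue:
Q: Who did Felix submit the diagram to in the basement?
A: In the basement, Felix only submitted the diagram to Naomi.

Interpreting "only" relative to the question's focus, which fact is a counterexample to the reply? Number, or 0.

Answering "Who did ... to ...?" puts focus on the recipient — here, "Naomi".
So "only" ranges over recipients; the rest (same agent, thing, setting (Felix / the diagram / in the basement)) is presupposed.
No fact keeps same agent, thing, setting (Felix / the diagram / in the basement) while changing the recipient; every other fact differs on something backgrounded. The reply stands.
(Fact (2) would refute a reading with focus on the thing — but that is not what the question asks.)

0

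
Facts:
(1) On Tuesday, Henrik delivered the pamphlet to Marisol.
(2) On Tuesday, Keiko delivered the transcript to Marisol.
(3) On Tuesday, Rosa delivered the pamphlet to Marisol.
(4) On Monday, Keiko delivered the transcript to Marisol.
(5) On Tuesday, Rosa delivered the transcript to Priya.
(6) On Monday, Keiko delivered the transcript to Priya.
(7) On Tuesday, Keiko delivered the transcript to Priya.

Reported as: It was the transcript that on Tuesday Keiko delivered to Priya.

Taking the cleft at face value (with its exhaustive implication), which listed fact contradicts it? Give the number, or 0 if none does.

The cleft puts "the transcript" in focus and presupposes the open proposition with Keiko as agent and Priya as recipient and on Tuesday as setting.
Exhaustivity: the transcript is the only thing satisfying that background.
No listed fact matches the background with a different thing. Exhaustivity holds.

0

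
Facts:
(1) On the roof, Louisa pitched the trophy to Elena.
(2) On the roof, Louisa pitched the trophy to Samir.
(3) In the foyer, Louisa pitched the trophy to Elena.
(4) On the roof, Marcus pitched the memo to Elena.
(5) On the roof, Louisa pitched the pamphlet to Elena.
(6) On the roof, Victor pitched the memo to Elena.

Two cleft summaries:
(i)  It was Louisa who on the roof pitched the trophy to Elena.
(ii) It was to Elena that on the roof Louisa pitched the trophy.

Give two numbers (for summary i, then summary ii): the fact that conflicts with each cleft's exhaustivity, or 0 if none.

0, 2

Summary (i) focuses "Louisa" (the agent); background thing = the trophy, recipient = Elena, setting = on the roof. No fact matches that background with a different agent, so 0.
Summary (ii) focuses "Elena" (the recipient); background agent = Louisa, thing = the trophy, setting = on the roof. Fact (2) matches that background with recipient = Samir — refutes (ii).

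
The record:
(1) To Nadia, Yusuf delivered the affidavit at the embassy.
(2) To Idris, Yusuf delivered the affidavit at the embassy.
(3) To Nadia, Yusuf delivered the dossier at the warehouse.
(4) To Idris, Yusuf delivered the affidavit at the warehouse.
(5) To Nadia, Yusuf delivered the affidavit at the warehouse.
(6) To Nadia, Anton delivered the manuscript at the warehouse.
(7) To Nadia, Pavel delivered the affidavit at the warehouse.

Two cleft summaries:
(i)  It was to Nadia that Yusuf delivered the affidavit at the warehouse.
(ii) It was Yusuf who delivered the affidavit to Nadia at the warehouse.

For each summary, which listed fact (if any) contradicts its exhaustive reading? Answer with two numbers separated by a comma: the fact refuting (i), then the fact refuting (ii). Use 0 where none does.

4, 7

Summary (i) focuses "Nadia" (the recipient); background agent = Yusuf, thing = the affidavit, setting = at the warehouse. Fact (4) matches that background with recipient = Idris — refutes (i).
Summary (ii) focuses "Yusuf" (the agent); background thing = the affidavit, recipient = Nadia, setting = at the warehouse. Fact (7) matches that background with agent = Pavel — refutes (ii).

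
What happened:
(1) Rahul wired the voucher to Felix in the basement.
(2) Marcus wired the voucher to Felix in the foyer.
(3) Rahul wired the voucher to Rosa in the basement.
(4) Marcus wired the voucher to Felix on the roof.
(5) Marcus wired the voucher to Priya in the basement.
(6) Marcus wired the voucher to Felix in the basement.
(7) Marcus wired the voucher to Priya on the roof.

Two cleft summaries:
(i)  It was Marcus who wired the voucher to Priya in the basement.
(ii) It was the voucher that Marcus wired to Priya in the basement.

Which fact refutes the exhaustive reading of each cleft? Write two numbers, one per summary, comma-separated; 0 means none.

0, 0

(i): focus "Marcus". No fact shares the voucher as thing and Priya as recipient and in the basement as setting with a different agent. 0.
(ii): focus "the voucher". No fact shares Marcus as agent and Priya as recipient and in the basement as setting with a different thing. 0.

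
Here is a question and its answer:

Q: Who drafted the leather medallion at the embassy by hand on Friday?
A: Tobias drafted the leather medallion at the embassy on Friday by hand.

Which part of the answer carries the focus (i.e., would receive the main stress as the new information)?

Tobias

The wh-word "who" asks about the subject (agent).
In the answer, "the leather medallion", "by hand", "at the embassy" and "on Friday" are given — repeated from the question.
The constituent filling the subject (agent) gap is "Tobias"; that is the focus and would carry nuclear stress.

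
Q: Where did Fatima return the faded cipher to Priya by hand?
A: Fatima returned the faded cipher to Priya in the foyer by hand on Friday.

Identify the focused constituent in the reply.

in the foyer

The wh-word "where" asks about the location.
In the answer, "Fatima", "the faded cipher", "to Priya" and "by hand" are given — repeated from the question.
"on Friday" is also new, but it specifies the time, which is not what the question asks about — so it is not the focus.
The constituent filling the location gap is "in the foyer"; that is the focus.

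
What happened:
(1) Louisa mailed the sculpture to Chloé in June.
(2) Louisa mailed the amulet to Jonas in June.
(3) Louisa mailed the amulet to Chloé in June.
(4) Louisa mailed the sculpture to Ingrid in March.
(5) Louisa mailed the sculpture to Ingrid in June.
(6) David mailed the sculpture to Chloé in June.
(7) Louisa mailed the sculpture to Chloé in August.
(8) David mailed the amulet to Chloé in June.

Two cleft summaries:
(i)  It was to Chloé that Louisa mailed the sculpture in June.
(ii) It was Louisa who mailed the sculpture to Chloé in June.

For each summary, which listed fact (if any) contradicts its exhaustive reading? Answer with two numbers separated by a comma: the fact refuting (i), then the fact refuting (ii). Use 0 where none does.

5, 6

Summary (i) focuses "Chloé" (the recipient); background Louisa as agent and the sculpture as thing and in June as setting. Fact (5) matches that background with recipient = Ingrid — refutes (i).
Summary (ii) focuses "Louisa" (the agent); background the sculpture as thing and Chloé as recipient and in June as setting. Fact (6) matches that background with agent = David — refutes (ii).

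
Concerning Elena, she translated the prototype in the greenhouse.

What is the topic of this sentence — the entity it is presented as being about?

Elena

The construction explicitly marks "Elena" as what the sentence is about — the topic.
The remainder of the clause is the comment (what is said about the topic).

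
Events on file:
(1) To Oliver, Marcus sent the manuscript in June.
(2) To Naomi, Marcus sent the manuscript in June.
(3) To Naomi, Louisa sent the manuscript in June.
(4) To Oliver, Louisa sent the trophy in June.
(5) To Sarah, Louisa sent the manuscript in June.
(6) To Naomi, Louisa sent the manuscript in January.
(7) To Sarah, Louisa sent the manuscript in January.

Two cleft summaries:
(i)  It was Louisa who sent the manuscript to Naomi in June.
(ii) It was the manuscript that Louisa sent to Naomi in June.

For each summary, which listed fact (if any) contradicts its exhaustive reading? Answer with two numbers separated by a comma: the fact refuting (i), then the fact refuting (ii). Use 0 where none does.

Summary (i) focuses "Louisa" (the agent); background the manuscript as thing and Naomi as recipient and in June as setting. Fact (2) matches that background with agent = Marcus — refutes (i).
Summary (ii) focuses "the manuscript" (the thing); background Louisa as agent and Naomi as recipient and in June as setting. No fact matches that background with a different thing, so 0.

2, 0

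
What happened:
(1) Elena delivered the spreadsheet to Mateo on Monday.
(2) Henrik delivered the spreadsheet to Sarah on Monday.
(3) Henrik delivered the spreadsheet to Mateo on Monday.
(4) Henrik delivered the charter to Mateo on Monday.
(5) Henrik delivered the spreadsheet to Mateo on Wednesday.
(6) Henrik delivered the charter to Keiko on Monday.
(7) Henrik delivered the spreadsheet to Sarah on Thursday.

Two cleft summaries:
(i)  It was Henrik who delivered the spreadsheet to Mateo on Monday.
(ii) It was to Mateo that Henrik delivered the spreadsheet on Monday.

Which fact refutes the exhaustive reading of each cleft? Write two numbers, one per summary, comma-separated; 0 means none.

(i): focus "Henrik". Looking for thing = the spreadsheet, recipient = Mateo, setting = on Monday with some other agent — fact (1) has Elena there. Refuted.
(ii): focus "Mateo". Looking for agent = Henrik, thing = the spreadsheet, setting = on Monday with some other recipient — fact (2) has Sarah there. Refuted.

1, 2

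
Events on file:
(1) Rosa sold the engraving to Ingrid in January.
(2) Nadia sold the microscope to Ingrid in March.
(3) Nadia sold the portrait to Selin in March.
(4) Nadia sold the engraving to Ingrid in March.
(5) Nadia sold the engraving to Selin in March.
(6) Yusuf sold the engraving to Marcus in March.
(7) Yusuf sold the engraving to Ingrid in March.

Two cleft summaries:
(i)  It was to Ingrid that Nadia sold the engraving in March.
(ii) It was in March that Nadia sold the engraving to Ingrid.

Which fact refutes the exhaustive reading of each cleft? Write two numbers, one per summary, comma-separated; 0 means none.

5, 0

Summary (i) focuses "Ingrid" (the recipient); background Nadia as agent and the engraving as thing and in March as setting. Fact (5) matches that background with recipient = Selin — refutes (i).
Summary (ii) focuses "in March" (the setting); background Nadia as agent and the engraving as thing and Ingrid as recipient. No fact matches that background with a different setting, so 0.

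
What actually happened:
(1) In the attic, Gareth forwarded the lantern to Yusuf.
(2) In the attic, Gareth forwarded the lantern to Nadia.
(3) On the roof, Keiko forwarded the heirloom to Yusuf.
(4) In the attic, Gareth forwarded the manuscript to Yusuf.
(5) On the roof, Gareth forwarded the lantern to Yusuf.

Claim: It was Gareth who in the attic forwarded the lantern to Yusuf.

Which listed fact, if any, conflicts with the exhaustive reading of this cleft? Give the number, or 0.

0

The cleft puts "Gareth" in focus and presupposes the open proposition with the lantern as thing and Yusuf as recipient and in the attic as setting.
The exhaustive reading says no other agent fits that background.
Every other fact differs from the presupposition on some backgrounded slot, so none challenges the exhaustivity.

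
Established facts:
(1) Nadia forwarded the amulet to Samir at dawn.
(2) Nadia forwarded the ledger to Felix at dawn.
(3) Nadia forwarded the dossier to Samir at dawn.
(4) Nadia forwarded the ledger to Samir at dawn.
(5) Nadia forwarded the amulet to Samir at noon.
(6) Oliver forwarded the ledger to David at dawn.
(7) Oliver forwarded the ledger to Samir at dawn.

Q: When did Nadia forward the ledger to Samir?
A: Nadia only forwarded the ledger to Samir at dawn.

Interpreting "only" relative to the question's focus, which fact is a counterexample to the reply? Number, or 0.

0

Answering "When did ...?" puts focus on the setting — here, "at dawn".
So "only" ranges over settings; the rest (Nadia as agent and the ledger as thing and Samir as recipient) is presupposed.
No listed fact shares that background with another setting. Nothing contradicts the reply.
(Fact (2) would refute a reading with focus on the recipient — but that is not what the question asks.)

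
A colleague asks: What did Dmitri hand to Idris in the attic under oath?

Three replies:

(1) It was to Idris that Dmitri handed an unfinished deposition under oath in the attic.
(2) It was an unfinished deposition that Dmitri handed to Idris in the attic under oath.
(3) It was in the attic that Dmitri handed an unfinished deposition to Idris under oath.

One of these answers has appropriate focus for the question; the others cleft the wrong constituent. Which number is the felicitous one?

The question word "what" targets the direct object.
Option (1) clefts "to Idris" — the recipient, not what was asked.
Option (2) clefts "an unfinished deposition" — that matches what the question asks about.
Option (3) clefts "in the attic" — the location, not what was asked.
So the congruent reply is (2).

2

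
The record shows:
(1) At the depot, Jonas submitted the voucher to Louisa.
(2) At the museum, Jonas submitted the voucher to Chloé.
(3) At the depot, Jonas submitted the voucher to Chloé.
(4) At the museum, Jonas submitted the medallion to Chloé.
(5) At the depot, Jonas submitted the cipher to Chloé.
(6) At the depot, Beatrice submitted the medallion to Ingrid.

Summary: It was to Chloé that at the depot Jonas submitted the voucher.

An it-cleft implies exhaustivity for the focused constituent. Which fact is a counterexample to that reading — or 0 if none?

Focus of the cleft: "Chloé" (the recipient). Presupposed background: Jonas as agent and the voucher as thing and at the depot as setting.
The exhaustive reading says no other recipient fits that background.
Fact (1) shares the background but with recipient = Louisa; exhaustivity is violated.

1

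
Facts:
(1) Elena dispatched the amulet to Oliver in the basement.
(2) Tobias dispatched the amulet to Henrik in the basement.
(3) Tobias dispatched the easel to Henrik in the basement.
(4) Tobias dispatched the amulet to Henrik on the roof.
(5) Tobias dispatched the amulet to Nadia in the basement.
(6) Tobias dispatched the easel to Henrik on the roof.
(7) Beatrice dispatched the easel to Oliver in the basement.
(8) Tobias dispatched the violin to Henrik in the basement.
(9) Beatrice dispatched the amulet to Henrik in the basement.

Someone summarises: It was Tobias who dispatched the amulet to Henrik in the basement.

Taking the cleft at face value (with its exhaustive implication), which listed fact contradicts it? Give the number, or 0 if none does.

9

Focus of the cleft: "Tobias" (the agent). Presupposed background: the amulet as thing and Henrik as recipient and in the basement as setting.
The exhaustive reading says no other agent fits that background.
Fact (9) shares the background but with agent = Beatrice; exhaustivity is violated.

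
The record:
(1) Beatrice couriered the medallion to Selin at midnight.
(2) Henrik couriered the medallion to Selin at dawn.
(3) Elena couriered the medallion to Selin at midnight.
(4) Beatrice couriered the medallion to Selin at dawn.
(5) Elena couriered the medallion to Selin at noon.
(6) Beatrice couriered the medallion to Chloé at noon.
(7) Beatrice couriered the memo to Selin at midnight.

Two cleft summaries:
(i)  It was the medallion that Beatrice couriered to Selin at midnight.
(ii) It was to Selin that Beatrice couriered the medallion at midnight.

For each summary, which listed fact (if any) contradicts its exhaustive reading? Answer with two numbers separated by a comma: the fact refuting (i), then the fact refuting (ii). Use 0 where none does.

7, 0

Summary (i) focuses "the medallion" (the thing); background same agent, recipient, setting (Beatrice / Selin / at midnight). Fact (7) matches that background with thing = the memo — refutes (i).
Summary (ii) focuses "Selin" (the recipient); background same agent, thing, setting (Beatrice / the medallion / at midnight). No fact matches that background with a different recipient, so 0.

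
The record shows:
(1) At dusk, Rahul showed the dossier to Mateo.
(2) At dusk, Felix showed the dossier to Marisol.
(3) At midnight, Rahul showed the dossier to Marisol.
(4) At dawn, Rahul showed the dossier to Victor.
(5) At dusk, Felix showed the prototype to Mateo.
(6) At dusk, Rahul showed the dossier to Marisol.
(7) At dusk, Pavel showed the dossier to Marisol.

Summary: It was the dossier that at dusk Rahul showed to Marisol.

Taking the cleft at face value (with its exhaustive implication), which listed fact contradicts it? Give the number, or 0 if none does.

0

The cleft puts "the dossier" in focus and presupposes the open proposition with same agent, recipient, setting (Rahul / Marisol / at dusk).
Exhaustivity: the dossier is the only thing satisfying that background.
Every other fact differs from the presupposition on some backgrounded slot, so none challenges the exhaustivity.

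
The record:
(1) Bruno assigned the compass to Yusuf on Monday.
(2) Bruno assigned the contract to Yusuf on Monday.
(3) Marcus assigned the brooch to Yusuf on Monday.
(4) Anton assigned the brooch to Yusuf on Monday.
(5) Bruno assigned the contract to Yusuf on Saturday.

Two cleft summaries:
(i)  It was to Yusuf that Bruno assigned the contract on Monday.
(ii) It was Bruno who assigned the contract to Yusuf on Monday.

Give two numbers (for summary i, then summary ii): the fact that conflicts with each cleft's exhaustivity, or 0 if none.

0, 0

(i): focus "Yusuf". No fact shares agent = Bruno, thing = the contract, setting = on Monday with a different recipient. 0.
(ii): focus "Bruno". No fact shares thing = the contract, recipient = Yusuf, setting = on Monday with a different agent. 0.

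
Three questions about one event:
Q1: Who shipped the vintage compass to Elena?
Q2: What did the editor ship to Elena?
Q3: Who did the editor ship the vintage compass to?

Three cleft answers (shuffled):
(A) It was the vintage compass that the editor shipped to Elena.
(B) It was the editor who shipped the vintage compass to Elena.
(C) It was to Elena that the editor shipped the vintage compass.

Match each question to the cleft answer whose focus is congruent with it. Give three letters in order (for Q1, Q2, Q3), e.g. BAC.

Q1 asks about the subject (agent); cleft (B) focuses "the editor", which is the subject (agent) — so Q1 → B.
Q2 asks about the direct object; cleft (A) focuses "the vintage compass", which is the direct object — so Q2 → A.
Q3 asks about the recipient; cleft (C) focuses "to Elena", which is the recipient — so Q3 → C.
Mapping: Q1→B, Q2→A, Q3→C.

BAC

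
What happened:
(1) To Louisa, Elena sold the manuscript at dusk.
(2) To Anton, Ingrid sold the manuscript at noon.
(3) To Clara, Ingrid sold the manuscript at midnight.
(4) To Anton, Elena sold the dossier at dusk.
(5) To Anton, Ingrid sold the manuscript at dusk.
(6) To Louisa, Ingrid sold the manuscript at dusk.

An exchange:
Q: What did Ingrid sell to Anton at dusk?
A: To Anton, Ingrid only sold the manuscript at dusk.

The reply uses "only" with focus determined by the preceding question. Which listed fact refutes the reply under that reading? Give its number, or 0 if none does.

The question "What did ...?" targets the thing, so in the reply the focus falls on "the manuscript".
So "only" ranges over things; the rest (Ingrid as agent and Anton as recipient and at dusk as setting) is presupposed.
No fact keeps Ingrid as agent and Anton as recipient and at dusk as setting while changing the thing; every other fact differs on something backgrounded. The reply stands.
(Fact (6) would refute a reading with focus on the recipient — but that is not what the question asks.)

0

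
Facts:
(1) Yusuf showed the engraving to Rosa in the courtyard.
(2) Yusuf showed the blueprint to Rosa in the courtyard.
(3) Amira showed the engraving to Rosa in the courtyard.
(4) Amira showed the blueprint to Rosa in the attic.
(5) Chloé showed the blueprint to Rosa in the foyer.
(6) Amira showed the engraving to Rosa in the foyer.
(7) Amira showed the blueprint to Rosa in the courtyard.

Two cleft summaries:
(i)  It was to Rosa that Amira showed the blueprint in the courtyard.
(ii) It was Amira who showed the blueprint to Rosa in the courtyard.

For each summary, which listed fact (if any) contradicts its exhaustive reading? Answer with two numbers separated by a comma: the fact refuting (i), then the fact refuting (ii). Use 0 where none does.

0, 2

Summary (i) focuses "Rosa" (the recipient); background same agent, thing, setting (Amira / the blueprint / in the courtyard). No fact matches that background with a different recipient, so 0.
Summary (ii) focuses "Amira" (the agent); background same thing, recipient, setting (the blueprint / Rosa / in the courtyard). Fact (2) matches that background with agent = Yusuf — refutes (ii).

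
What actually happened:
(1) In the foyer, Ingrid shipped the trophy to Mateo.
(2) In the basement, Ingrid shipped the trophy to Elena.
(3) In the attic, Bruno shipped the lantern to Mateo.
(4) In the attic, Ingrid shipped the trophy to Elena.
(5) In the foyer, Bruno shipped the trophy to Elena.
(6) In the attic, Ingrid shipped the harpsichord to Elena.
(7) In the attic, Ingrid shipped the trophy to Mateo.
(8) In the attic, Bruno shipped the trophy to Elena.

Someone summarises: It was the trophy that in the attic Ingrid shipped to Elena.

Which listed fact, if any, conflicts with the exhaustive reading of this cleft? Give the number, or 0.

The cleft puts "the trophy" in focus and presupposes the open proposition with Ingrid as agent and Elena as recipient and in the attic as setting.
Exhaustivity: the trophy is the only thing satisfying that background.
But fact (6) also has Ingrid as agent and Elena as recipient and in the attic as setting, with thing = the harpsichord — so the exhaustive reading fails.

6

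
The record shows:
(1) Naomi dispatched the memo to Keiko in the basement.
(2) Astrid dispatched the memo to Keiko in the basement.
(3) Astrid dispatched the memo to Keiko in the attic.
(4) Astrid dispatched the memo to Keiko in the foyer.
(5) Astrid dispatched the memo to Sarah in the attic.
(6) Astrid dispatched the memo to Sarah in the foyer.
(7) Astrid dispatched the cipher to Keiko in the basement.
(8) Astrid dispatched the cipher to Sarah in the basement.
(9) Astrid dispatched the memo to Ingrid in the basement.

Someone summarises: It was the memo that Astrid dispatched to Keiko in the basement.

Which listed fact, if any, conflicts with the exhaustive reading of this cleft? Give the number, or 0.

The cleft puts "the memo" in focus and presupposes the open proposition with agent = Astrid, recipient = Keiko, setting = in the basement.
The exhaustive reading says no other thing fits that background.
But fact (7) also has agent = Astrid, recipient = Keiko, setting = in the basement, with thing = the cipher — so the exhaustive reading fails.

7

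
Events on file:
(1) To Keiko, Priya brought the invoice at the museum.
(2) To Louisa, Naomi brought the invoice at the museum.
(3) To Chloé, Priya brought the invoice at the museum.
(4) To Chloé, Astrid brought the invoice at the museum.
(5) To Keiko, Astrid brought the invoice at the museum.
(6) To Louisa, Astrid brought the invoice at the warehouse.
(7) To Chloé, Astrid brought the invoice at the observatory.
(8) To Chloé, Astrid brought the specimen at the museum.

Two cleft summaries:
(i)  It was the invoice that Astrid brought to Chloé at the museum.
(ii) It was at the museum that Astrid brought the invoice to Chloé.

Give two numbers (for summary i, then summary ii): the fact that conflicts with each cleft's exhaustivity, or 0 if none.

Summary (i) focuses "the invoice" (the thing); background same agent, recipient, setting (Astrid / Chloé / at the museum). Fact (8) matches that background with thing = the specimen — refutes (i).
Summary (ii) focuses "at the museum" (the setting); background same agent, thing, recipient (Astrid / the invoice / Chloé). Fact (7) matches that background with setting = at the observatory — refutes (ii).

8, 7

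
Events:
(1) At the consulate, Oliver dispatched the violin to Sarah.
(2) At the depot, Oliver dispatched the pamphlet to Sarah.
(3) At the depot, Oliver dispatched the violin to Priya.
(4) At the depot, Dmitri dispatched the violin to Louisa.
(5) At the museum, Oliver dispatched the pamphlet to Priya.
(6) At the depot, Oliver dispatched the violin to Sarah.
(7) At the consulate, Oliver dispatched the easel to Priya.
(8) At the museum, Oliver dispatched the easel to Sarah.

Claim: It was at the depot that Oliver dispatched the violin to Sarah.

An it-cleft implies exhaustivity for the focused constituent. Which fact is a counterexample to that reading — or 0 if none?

1

Focus of the cleft: "at the depot" (the setting). Presupposed background: Oliver as agent and the violin as thing and Sarah as recipient.
Exhaustivity: at the depot is the only setting satisfying that background.
Fact (1) shares the background but with setting = at the consulate; exhaustivity is violated.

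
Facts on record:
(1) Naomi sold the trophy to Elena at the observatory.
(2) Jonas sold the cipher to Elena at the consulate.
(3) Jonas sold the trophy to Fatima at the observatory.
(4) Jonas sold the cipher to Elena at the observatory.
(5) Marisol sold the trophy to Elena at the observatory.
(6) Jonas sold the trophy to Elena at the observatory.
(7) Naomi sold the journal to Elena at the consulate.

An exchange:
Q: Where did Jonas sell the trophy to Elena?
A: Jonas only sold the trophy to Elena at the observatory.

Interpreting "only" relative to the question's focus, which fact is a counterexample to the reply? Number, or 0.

0

The question "Where did ...?" targets the setting, so in the reply the focus falls on "at the observatory".
So "only" ranges over settings; the rest (same agent, thing, recipient (Jonas / the trophy / Elena)) is presupposed.
No listed fact shares that background with another setting. Nothing contradicts the reply.
(Fact (3) would refute a reading with focus on the recipient — but that is not what the question asks.)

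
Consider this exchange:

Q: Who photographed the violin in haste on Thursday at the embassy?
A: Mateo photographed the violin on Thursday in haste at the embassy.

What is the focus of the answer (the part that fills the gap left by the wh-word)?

The wh-word "who" asks about the subject (agent).
In the answer, "the violin", "in haste", "at the embassy" and "on Thursday" are given — repeated from the question.
The constituent filling the subject (agent) gap is "Mateo"; that is the focus and would carry nuclear stress.

Mateo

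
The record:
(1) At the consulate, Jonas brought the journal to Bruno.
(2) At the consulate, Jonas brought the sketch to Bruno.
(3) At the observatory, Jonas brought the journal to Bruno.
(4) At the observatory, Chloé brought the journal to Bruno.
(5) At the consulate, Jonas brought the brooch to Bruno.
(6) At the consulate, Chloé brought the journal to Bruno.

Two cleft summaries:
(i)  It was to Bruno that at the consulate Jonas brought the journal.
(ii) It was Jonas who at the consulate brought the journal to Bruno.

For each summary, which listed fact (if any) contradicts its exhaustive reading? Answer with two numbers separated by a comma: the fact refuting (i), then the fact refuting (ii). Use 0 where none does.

(i): focus "Bruno". No fact shares agent = Jonas, thing = the journal, setting = at the consulate with a different recipient. 0.
(ii): focus "Jonas". Looking for thing = the journal, recipient = Bruno, setting = at the consulate with some other agent — fact (6) has Chloé there. Refuted.

0, 6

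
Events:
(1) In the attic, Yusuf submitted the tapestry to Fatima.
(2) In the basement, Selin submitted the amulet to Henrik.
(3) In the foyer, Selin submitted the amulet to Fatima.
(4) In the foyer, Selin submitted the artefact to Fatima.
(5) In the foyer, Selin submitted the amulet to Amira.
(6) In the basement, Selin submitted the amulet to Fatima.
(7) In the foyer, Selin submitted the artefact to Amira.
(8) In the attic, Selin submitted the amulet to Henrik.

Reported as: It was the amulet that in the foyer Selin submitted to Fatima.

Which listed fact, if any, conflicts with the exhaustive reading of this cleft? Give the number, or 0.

Focus of the cleft: "the amulet" (the thing). Presupposed background: agent = Selin, recipient = Fatima, setting = in the foyer.
The exhaustive reading says no other thing fits that background.
But fact (4) also has agent = Selin, recipient = Fatima, setting = in the foyer, with thing = the artefact — so the exhaustive reading fails.

4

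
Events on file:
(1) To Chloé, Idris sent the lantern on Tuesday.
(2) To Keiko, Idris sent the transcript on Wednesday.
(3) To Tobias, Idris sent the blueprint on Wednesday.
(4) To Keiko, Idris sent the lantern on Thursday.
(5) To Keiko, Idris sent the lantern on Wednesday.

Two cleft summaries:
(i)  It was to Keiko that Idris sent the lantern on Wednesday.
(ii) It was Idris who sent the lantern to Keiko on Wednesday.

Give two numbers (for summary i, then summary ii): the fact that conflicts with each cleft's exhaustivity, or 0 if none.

Summary (i) focuses "Keiko" (the recipient); background agent = Idris, thing = the lantern, setting = on Wednesday. No fact matches that background with a different recipient, so 0.
Summary (ii) focuses "Idris" (the agent); background thing = the lantern, recipient = Keiko, setting = on Wednesday. No fact matches that background with a different agent, so 0.

0, 0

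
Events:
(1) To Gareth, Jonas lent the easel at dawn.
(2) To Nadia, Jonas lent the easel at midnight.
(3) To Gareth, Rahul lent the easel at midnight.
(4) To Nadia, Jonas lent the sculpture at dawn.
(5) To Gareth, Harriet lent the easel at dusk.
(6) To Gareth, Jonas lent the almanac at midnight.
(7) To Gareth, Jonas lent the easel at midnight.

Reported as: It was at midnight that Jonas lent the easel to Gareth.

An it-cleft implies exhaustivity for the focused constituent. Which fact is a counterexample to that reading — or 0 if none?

The cleft puts "at midnight" in focus and presupposes the open proposition with Jonas as agent and the easel as thing and Gareth as recipient.
The exhaustive reading says no other setting fits that background.
But fact (1) also has Jonas as agent and the easel as thing and Gareth as recipient, with setting = at dawn — so the exhaustive reading fails.

1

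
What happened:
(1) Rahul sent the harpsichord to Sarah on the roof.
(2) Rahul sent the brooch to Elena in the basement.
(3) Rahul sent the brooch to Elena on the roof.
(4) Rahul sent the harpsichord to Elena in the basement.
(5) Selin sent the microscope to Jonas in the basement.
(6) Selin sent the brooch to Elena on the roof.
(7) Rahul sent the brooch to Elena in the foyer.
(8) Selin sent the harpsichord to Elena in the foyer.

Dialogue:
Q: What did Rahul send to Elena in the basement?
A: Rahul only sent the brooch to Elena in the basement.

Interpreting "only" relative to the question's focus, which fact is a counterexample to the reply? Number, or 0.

4

Answering "What did ...?" puts focus on the thing — here, "the brooch".
"Only" then excludes alternative things while the background — agent = Rahul, recipient = Elena, setting = in the basement — is held fixed.
Fact (4) keeps agent = Rahul, recipient = Elena, setting = in the basement but has thing = the harpsichord; that refutes the reply.
(Fact (3) would refute a reading with focus on the setting — but that is not what the question asks.)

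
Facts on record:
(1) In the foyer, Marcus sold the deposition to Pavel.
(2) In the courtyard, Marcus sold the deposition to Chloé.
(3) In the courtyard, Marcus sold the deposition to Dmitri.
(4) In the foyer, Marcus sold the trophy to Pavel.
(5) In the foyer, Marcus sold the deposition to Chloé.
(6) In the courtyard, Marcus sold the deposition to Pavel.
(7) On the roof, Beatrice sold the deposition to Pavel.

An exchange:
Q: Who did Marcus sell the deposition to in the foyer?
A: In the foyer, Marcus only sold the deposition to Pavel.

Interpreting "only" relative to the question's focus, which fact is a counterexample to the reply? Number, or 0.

The question "Who did ... to ...?" targets the recipient, so in the reply the focus falls on "Pavel".
So "only" ranges over recipients; the rest (same agent, thing, setting (Marcus / the deposition / in the foyer)) is presupposed.
Fact (5) keeps same agent, thing, setting (Marcus / the deposition / in the foyer) but has recipient = Chloé; that refutes the reply.
(Fact (6) would refute a reading with focus on the setting — but that is not what the question asks.)

5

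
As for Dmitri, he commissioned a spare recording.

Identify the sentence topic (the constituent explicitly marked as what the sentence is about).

The construction explicitly marks "Dmitri" as what the sentence is about — the topic.
The remainder of the clause is the comment (what is said about the topic).

Dmitri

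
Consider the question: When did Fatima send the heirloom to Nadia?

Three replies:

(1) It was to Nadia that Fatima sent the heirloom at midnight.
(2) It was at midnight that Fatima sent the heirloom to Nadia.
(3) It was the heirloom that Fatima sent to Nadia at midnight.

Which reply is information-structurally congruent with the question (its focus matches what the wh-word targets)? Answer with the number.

2

The question word "when" targets the time.
Option (1) clefts "to Nadia" — the recipient, not what was asked.
Option (2) clefts "at midnight" — that matches what the question asks about.
Option (3) clefts "the heirloom" — the direct object, not what was asked.
So the congruent reply is (2).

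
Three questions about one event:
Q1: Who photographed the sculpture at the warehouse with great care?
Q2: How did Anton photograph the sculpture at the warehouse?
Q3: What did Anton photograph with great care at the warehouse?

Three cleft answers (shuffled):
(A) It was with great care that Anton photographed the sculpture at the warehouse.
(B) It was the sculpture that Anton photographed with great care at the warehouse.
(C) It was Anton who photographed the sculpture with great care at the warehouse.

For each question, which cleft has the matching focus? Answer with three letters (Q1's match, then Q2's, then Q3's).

Q1 asks about the subject (agent); cleft (C) focuses "Anton", which is the subject (agent) — so Q1 → C.
Q2 asks about the manner; cleft (A) focuses "with great care", which is the manner — so Q2 → A.
Q3 asks about the direct object; cleft (B) focuses "the sculpture", which is the direct object — so Q3 → B.
Mapping: Q1→C, Q2→A, Q3→B.

CAB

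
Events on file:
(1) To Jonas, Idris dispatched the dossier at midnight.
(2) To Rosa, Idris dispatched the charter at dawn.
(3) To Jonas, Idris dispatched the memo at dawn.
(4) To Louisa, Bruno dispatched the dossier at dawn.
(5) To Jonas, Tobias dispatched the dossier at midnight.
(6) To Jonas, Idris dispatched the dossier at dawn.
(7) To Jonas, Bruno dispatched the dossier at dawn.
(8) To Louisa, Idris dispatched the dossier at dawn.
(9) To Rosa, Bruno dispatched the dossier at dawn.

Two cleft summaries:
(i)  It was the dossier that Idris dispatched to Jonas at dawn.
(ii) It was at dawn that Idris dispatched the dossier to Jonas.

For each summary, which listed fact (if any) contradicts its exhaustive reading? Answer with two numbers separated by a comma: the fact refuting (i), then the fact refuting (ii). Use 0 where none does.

3, 1

Summary (i) focuses "the dossier" (the thing); background same agent, recipient, setting (Idris / Jonas / at dawn). Fact (3) matches that background with thing = the memo — refutes (i).
Summary (ii) focuses "at dawn" (the setting); background same agent, thing, recipient (Idris / the dossier / Jonas). Fact (1) matches that background with setting = at midnight — refutes (ii).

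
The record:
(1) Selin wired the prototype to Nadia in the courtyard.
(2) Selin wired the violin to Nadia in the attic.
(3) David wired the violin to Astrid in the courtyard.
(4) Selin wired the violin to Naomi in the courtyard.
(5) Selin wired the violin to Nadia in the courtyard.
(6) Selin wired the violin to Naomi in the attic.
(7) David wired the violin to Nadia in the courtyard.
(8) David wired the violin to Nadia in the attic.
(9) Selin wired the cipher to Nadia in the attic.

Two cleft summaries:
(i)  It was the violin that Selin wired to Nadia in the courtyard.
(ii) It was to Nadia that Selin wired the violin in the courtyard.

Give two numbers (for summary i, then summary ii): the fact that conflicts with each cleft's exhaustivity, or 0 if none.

Summary (i) focuses "the violin" (the thing); background agent = Selin, recipient = Nadia, setting = in the courtyard. Fact (1) matches that background with thing = the prototype — refutes (i).
Summary (ii) focuses "Nadia" (the recipient); background agent = Selin, thing = the violin, setting = in the courtyard. Fact (4) matches that background with recipient = Naomi — refutes (ii).

1, 4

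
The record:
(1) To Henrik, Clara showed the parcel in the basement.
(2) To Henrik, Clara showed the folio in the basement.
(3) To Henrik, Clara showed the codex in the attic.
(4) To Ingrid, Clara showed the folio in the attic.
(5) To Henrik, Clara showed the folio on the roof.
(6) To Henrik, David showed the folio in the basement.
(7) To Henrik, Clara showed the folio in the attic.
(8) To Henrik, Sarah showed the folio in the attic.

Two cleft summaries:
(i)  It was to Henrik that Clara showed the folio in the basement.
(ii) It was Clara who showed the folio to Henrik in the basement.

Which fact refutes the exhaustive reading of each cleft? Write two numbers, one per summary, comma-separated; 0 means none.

0, 6

(i): focus "Henrik". No fact shares same agent, thing, setting (Clara / the folio / in the basement) with a different recipient. 0.
(ii): focus "Clara". Looking for same thing, recipient, setting (the folio / Henrik / in the basement) with some other agent — fact (6) has David there. Refuted.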